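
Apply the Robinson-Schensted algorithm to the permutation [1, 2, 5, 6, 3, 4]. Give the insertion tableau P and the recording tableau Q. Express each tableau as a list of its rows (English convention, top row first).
Insert each entry of the permutation into P by Schensted row insertion, recording in Q the position of each new cell.

Insert 1: appended to row 1. P = [[1]].
Insert 2: appended to row 1. P = [[1, 2]].
Insert 5: appended to row 1. P = [[1, 2, 5]].
Insert 6: appended to row 1. P = [[1, 2, 5, 6]].
Insert 3: 3 bumps 5 from row 1; 5 starts row 2. P = [[1, 2, 3, 6], [5]].
Insert 4: 4 bumps 6 from row 1; 6 appends to row 2. P = [[1, 2, 3, 4], [5, 6]].

So P = [[1, 2, 3, 4], [5, 6]], Q = [[1, 2, 3, 4], [5, 6]].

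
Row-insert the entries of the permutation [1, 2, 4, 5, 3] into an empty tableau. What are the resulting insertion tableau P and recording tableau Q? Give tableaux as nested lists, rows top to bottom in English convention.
P = [[1, 2, 3, 5], [4]], Q = [[1, 2, 3, 4], [5]]

Insert each entry of the permutation into P by Schensted row insertion, recording in Q the position of each new cell.

After inserting 1: P = [[1]].
After inserting 2: P = [[1, 2]].
After inserting 4: P = [[1, 2, 4]].
After inserting 5: P = [[1, 2, 4, 5]].
After inserting 3: P = [[1, 2, 3, 5], [4]].

So P = [[1, 2, 3, 5], [4]], Q = [[1, 2, 3, 4], [5]].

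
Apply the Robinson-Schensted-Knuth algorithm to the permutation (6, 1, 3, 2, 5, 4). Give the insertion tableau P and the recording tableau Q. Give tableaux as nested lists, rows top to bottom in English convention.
P = [[1, 2, 4], [3, 5], [6]], Q = [[1, 3, 5], [2, 6], [4]]

Insert each entry of the permutation into P by Schensted row insertion, recording in Q the position of each new cell.

After inserting 6: P = [[6]].
After inserting 1: P = [[1], [6]].
After inserting 3: P = [[1, 3], [6]].
After inserting 2: P = [[1, 2], [3], [6]].
After inserting 5: P = [[1, 2, 5], [3], [6]].
After inserting 4: P = [[1, 2, 4], [3, 5], [6]].

So P = [[1, 2, 4], [3, 5], [6]], Q = [[1, 3, 5], [2, 6], [4]].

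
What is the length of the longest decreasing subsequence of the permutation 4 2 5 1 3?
3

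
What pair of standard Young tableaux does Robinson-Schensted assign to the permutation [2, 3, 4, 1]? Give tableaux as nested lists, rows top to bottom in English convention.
Insert each entry of the permutation into P by Schensted row insertion, recording in Q the position of each new cell.

Insert 2: appended to row 1. P = [[2]], Q = [[1]].
Insert 3: appended to row 1. P = [[2, 3]], Q = [[1, 2]].
Insert 4: appended to row 1. P = [[2, 3, 4]], Q = [[1, 2, 3]].
Insert 1: 1 bumps 2 from row 1; 2 starts row 2. P = [[1, 3, 4], [2]], Q = [[1, 2, 3], [4]].

So P = [[1, 3, 4], [2]], Q = [[1, 2, 3], [4]].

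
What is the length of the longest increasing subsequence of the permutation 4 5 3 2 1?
2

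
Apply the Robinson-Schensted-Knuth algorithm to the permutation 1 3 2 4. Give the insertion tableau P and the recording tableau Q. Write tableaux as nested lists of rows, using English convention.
P = [[1, 2, 4], [3]], Q = [[1, 2, 4], [3]]

Insert each entry of the permutation into P by Schensted row insertion, recording in Q the position of each new cell.

Insert 1: appended to row 1. P = [[1]].
Insert 3: appended to row 1. P = [[1, 3]].
Insert 2: 2 bumps 3 from row 1; 3 starts row 2. P = [[1, 2], [3]].
Insert 4: appended to row 1. P = [[1, 2, 4], [3]].

So P = [[1, 2, 4], [3]], Q = [[1, 2, 4], [3]].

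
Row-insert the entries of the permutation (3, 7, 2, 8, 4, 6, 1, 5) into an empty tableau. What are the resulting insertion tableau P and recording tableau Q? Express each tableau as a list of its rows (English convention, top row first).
Insert each entry of the permutation into P by Schensted row insertion, recording in Q the position of each new cell.

Insert 3: appended to row 1. P = [[3]], Q = [[1]].
Insert 7: appended to row 1. P = [[3, 7]], Q = [[1, 2]].
Insert 2: 2 bumps 3 from row 1; 3 starts row 2. P = [[2, 7], [3]], Q = [[1, 2], [3]].
Insert 8: appended to row 1. P = [[2, 7, 8], [3]], Q = [[1, 2, 4], [3]].
Insert 4: 4 bumps 7 from row 1; 7 appends to row 2. P = [[2, 4, 8], [3, 7]], Q = [[1, 2, 4], [3, 5]].
Insert 6: 6 bumps 8 from row 1; 8 appends to row 2. P = [[2, 4, 6], [3, 7, 8]], Q = [[1, 2, 4], [3, 5, 6]].
Insert 1: 1 bumps 2 from row 1; 2 bumps 3 from row 2; 3 starts row 3. P = [[1, 4, 6], [2, 7, 8], [3]], Q = [[1, 2, 4], [3, 5, 6], [7]].
Insert 5: 5 bumps 6 from row 1; 6 bumps 7 from row 2; 7 appends to row 3. P = [[1, 4, 5], [2, 6, 8], [3, 7]], Q = [[1, 2, 4], [3, 5, 6], [7, 8]].

So P = [[1, 4, 5], [2, 6, 8], [3, 7]], Q = [[1, 2, 4], [3, 5, 6], [7, 8]].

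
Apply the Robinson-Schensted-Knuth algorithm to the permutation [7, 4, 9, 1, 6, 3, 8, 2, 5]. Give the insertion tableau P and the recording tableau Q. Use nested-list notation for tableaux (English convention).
P = [[1, 2, 5], [3, 6, 8], [4, 9], [7]], Q = [[1, 3, 7], [2, 5, 9], [4, 6], [8]]

Insert each entry of the permutation into P by Schensted row insertion, recording in Q the position of each new cell.

Insert 7: appended to row 1. P = [[7]].
Insert 4: 4 bumps 7 from row 1; 7 starts row 2. P = [[4], [7]].
Insert 9: appended to row 1. P = [[4, 9], [7]].
Insert 1: 1 bumps 4 from row 1; 4 bumps 7 from row 2; 7 starts row 3. P = [[1, 9], [4], [7]].
Insert 6: 6 bumps 9 from row 1; 9 appends to row 2. P = [[1, 6], [4, 9], [7]].
Insert 3: 3 bumps 6 from row 1; 6 bumps 9 from row 2; 9 appends to row 3. P = [[1, 3], [4, 6], [7, 9]].
Insert 8: appended to row 1. P = [[1, 3, 8], [4, 6], [7, 9]].
Insert 2: 2 bumps 3 from row 1; 3 bumps 4 from row 2; 4 bumps 7 from row 3; 7 starts row 4. P = [[1, 2, 8], [3, 6], [4, 9], [7]].
Insert 5: 5 bumps 8 from row 1; 8 appends to row 2. P = [[1, 2, 5], [3, 6, 8], [4, 9], [7]].

So P = [[1, 2, 5], [3, 6, 8], [4, 9], [7]], Q = [[1, 3, 7], [2, 5, 9], [4, 6], [8]].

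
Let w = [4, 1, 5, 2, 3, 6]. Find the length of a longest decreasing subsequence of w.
2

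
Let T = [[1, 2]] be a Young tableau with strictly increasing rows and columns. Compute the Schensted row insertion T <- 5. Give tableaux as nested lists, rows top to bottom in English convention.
5 is larger than every entry of row 1, so it is appended to row 1. The new tableau is [[1, 2, 5]].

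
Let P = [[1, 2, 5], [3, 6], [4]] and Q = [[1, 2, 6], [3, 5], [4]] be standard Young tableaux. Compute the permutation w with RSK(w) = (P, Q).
Reverse the RSK construction: for i from n down to 1, find the cell of Q containing i, remove the entry at that cell from P, and reverse-bump it up through P; the value ejected from row 1 is w(i).

Step i=6: Q has 6 at row 1, column 3; remove that cell from P, ejecting 5. So w(6) = 5. P is now [[1, 2], [3, 6], [4]].
Step i=5: Q has 5 at row 2, column 2; remove 6 from row 2 of P and reverse-bump: 6 enters row 1 and ejects 2. So w(5) = 2. P is now [[1, 6], [3], [4]].
Step i=4: Q has 4 at row 3, column 1; remove 4 from row 3 of P and reverse-bump: 4 enters row 2 and ejects 3; 3 enters row 1 and ejects 1. So w(4) = 1. P is now [[3, 6], [4]].
Step i=3: Q has 3 at row 2, column 1; remove 4 from row 2 of P and reverse-bump: 4 enters row 1 and ejects 3. So w(3) = 3. P is now [[4, 6]].
Step i=2: Q has 2 at row 1, column 2; remove that cell from P, ejecting 6. So w(2) = 6. P is now [[4]].
Step i=1: Q has 1 at row 1, column 1; remove that cell from P, ejecting 4. So w(1) = 4. P is now [].

So w = 4 6 3 1 2 5.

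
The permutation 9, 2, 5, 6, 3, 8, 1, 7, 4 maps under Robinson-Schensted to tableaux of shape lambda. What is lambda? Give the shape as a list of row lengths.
Row-insert each entry into an empty tableau.

After inserting 9: P = [[9]].
After inserting 2: P = [[2], [9]].
After inserting 5: P = [[2, 5], [9]].
After inserting 6: P = [[2, 5, 6], [9]].
After inserting 3: P = [[2, 3, 6], [5], [9]].
After inserting 8: P = [[2, 3, 6, 8], [5], [9]].
After inserting 1: P = [[1, 3, 6, 8], [2], [5], [9]].
After inserting 7: P = [[1, 3, 6, 7], [2, 8], [5], [9]].
After inserting 4: P = [[1, 3, 4, 7], [2, 6], [5, 8], [9]].

The final insertion tableau P = [[1, 3, 4, 7], [2, 6], [5, 8], [9]] has shape [4, 2, 2, 1].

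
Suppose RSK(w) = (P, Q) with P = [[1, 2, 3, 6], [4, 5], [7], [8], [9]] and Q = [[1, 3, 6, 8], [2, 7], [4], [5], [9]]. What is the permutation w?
Reverse RSK: for i = n, n-1, ..., 1, locate i in Q, remove the corresponding corner cell from P, and reverse-bump its entry up through P; the value ejected from row 1 is w(i).

So w = 9 1 8 4 2 7 5 6 3.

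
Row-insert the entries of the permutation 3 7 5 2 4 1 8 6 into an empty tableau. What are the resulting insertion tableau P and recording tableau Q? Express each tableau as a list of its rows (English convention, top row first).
Insert each entry of the permutation into P by Schensted row insertion, recording in Q the position of each new cell.

Insert 3: appended to row 1. P = [[3]], Q = [[1]].
Insert 7: appended to row 1. P = [[3, 7]], Q = [[1, 2]].
Insert 5: 5 bumps 7 from row 1; 7 starts row 2. P = [[3, 5], [7]], Q = [[1, 2], [3]].
Insert 2: 2 bumps 3 from row 1; 3 bumps 7 from row 2; 7 starts row 3. P = [[2, 5], [3], [7]], Q = [[1, 2], [3], [4]].
Insert 4: 4 bumps 5 from row 1; 5 appends to row 2. P = [[2, 4], [3, 5], [7]], Q = [[1, 2], [3, 5], [4]].
Insert 1: 1 bumps 2 from row 1; 2 bumps 3 from row 2; 3 bumps 7 from row 3; 7 starts row 4. P = [[1, 4], [2, 5], [3], [7]], Q = [[1, 2], [3, 5], [4], [6]].
Insert 8: appended to row 1. P = [[1, 4, 8], [2, 5], [3], [7]], Q = [[1, 2, 7], [3, 5], [4], [6]].
Insert 6: 6 bumps 8 from row 1; 8 appends to row 2. P = [[1, 4, 6], [2, 5, 8], [3], [7]], Q = [[1, 2, 7], [3, 5, 8], [4], [6]].

So P = [[1, 4, 6], [2, 5, 8], [3], [7]], Q = [[1, 2, 7], [3, 5, 8], [4], [6]].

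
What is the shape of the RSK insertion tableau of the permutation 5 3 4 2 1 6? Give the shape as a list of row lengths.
Row-insert each entry into an empty tableau.

After inserting 5: P = [[5]].
After inserting 3: P = [[3], [5]].
After inserting 4: P = [[3, 4], [5]].
After inserting 2: P = [[2, 4], [3], [5]].
After inserting 1: P = [[1, 4], [2], [3], [5]].
After inserting 6: P = [[1, 4, 6], [2], [3], [5]].

The final insertion tableau P = [[1, 4, 6], [2], [3], [5]] has shape [3, 1, 1, 1].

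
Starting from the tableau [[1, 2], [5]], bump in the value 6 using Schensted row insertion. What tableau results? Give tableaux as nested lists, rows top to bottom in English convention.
6 is larger than every entry of row 1, so it is appended to row 1. The new tableau is [[1, 2, 6], [5]].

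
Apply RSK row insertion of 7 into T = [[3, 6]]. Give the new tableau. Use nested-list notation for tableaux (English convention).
[[3, 6, 7]]

7 is larger than every entry of row 1, so it is appended to row 1. The new tableau is [[3, 6, 7]].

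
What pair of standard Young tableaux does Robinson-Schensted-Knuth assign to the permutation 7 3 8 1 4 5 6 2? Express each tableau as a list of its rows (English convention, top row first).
Insert each entry of the permutation into P by Schensted row insertion, recording in Q the position of each new cell.

Insert 7: appended to row 1. P = [[7]].
Insert 3: 3 bumps 7 from row 1; 7 starts row 2. P = [[3], [7]].
Insert 8: appended to row 1. P = [[3, 8], [7]].
Insert 1: 1 bumps 3 from row 1; 3 bumps 7 from row 2; 7 starts row 3. P = [[1, 8], [3], [7]].
Insert 4: 4 bumps 8 from row 1; 8 appends to row 2. P = [[1, 4], [3, 8], [7]].
Insert 5: appended to row 1. P = [[1, 4, 5], [3, 8], [7]].
Insert 6: appended to row 1. P = [[1, 4, 5, 6], [3, 8], [7]].
Insert 2: 2 bumps 4 from row 1; 4 bumps 8 from row 2; 8 appends to row 3. P = [[1, 2, 5, 6], [3, 4], [7, 8]].

So P = [[1, 2, 5, 6], [3, 4], [7, 8]], Q = [[1, 3, 6, 7], [2, 5], [4, 8]].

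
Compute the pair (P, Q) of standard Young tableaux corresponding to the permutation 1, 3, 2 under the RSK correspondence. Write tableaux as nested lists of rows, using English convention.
Insert each entry of the permutation into P by Schensted row insertion, recording in Q the position of each new cell.

After inserting 1: P = [[1]].
After inserting 3: P = [[1, 3]].
After inserting 2: P = [[1, 2], [3]].

So P = [[1, 2], [3]], Q = [[1, 2], [3]].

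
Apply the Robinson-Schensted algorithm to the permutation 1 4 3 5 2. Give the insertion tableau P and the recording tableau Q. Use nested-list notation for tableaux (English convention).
P = [[1, 2, 5], [3], [4]], Q = [[1, 2, 4], [3], [5]]

Insert each entry of the permutation into P by Schensted row insertion, recording in Q the position of each new cell.

Insert 1: appended to row 1. P = [[1]], Q = [[1]].
Insert 4: appended to row 1. P = [[1, 4]], Q = [[1, 2]].
Insert 3: 3 bumps 4 from row 1; 4 starts row 2. P = [[1, 3], [4]], Q = [[1, 2], [3]].
Insert 5: appended to row 1. P = [[1, 3, 5], [4]], Q = [[1, 2, 4], [3]].
Insert 2: 2 bumps 3 from row 1; 3 bumps 4 from row 2; 4 starts row 3. P = [[1, 2, 5], [3], [4]], Q = [[1, 2, 4], [3], [5]].

So P = [[1, 2, 5], [3], [4]], Q = [[1, 2, 4], [3], [5]].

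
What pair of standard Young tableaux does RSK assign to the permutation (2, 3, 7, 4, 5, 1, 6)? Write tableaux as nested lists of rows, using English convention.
Insert each entry of the permutation into P by Schensted row insertion, recording in Q the position of each new cell.

Insert 2: appended to row 1. P = [[2]], Q = [[1]].
Insert 3: appended to row 1. P = [[2, 3]], Q = [[1, 2]].
Insert 7: appended to row 1. P = [[2, 3, 7]], Q = [[1, 2, 3]].
Insert 4: 4 bumps 7 from row 1; 7 starts row 2. P = [[2, 3, 4], [7]], Q = [[1, 2, 3], [4]].
Insert 5: appended to row 1. P = [[2, 3, 4, 5], [7]], Q = [[1, 2, 3, 5], [4]].
Insert 1: 1 bumps 2 from row 1; 2 bumps 7 from row 2; 7 starts row 3. P = [[1, 3, 4, 5], [2], [7]], Q = [[1, 2, 3, 5], [4], [6]].
Insert 6: appended to row 1. P = [[1, 3, 4, 5, 6], [2], [7]], Q = [[1, 2, 3, 5, 7], [4], [6]].

So P = [[1, 3, 4, 5, 6], [2], [7]], Q = [[1, 2, 3, 5, 7], [4], [6]].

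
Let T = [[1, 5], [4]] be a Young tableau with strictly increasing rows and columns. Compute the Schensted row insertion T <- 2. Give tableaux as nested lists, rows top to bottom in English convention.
[[1, 2], [4, 5]]

In row 1, 2 replaces 5 (the leftmost entry greater than 2); 5 is bumped to row 2. 5 is appended to row 2. The new tableau is [[1, 2], [4, 5]].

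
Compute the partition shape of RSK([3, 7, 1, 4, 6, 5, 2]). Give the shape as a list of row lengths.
[3, 2, 1, 1]

RSK row insertion gives P = [[1, 2, 5], [3, 4], [6], [7]], which has shape [3, 2, 1, 1].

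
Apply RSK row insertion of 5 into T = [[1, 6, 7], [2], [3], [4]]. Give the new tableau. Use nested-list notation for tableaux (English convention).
[[1, 5, 7], [2, 6], [3], [4]]

In row 1, 5 replaces 6 (the leftmost entry greater than 5); 6 is bumped to row 2. 6 is appended to row 2. The new tableau is [[1, 5, 7], [2, 6], [3], [4]].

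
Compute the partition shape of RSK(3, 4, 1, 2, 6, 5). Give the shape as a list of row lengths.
RSK row insertion gives P = [[1, 2, 5], [3, 4, 6]], which has shape [3, 3].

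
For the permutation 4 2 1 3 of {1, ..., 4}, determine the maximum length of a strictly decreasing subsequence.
3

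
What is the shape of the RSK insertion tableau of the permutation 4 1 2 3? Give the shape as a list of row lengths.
[3, 1]

Row-insert each entry into an empty tableau.

After inserting 4: P = [[4]].
After inserting 1: P = [[1], [4]].
After inserting 2: P = [[1, 2], [4]].
After inserting 3: P = [[1, 2, 3], [4]].

The final insertion tableau P = [[1, 2, 3], [4]] has shape [3, 1].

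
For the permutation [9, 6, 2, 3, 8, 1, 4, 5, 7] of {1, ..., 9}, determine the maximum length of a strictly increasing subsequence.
5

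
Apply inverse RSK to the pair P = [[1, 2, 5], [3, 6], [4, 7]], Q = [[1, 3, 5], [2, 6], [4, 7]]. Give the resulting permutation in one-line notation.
4 1 3 2 7 6 5

Reverse the RSK construction: for i from n down to 1, find the cell of Q containing i, remove the entry at that cell from P, and reverse-bump it up through P; the value ejected from row 1 is w(i).

Step i=7: Q has 7 at row 3, column 2; remove 7 from row 3 of P and reverse-bump: 7 enters row 2 and ejects 6; 6 enters row 1 and ejects 5. So w(7) = 5. P is now [[1, 2, 6], [3, 7], [4]].
Step i=6: Q has 6 at row 2, column 2; remove 7 from row 2 of P and reverse-bump: 7 enters row 1 and ejects 6. So w(6) = 6. P is now [[1, 2, 7], [3], [4]].
Step i=5: Q has 5 at row 1, column 3; remove that cell from P, ejecting 7. So w(5) = 7. P is now [[1, 2], [3], [4]].
Step i=4: Q has 4 at row 3, column 1; remove 4 from row 3 of P and reverse-bump: 4 enters row 2 and ejects 3; 3 enters row 1 and ejects 2. So w(4) = 2. P is now [[1, 3], [4]].
Step i=3: Q has 3 at row 1, column 2; remove that cell from P, ejecting 3. So w(3) = 3. P is now [[1], [4]].
Step i=2: Q has 2 at row 2, column 1; remove 4 from row 2 of P and reverse-bump: 4 enters row 1 and ejects 1. So w(2) = 1. P is now [[4]].
Step i=1: Q has 1 at row 1, column 1; remove that cell from P, ejecting 4. So w(1) = 4. P is now [].

So w = 4 1 3 2 7 6 5.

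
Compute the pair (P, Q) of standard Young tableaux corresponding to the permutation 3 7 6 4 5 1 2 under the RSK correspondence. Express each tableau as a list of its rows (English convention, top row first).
Insert each entry of the permutation into P by Schensted row insertion, recording in Q the position of each new cell.

Insert 3: appended to row 1. P = [[3]], Q = [[1]].
Insert 7: appended to row 1. P = [[3, 7]], Q = [[1, 2]].
Insert 6: 6 bumps 7 from row 1; 7 starts row 2. P = [[3, 6], [7]], Q = [[1, 2], [3]].
Insert 4: 4 bumps 6 from row 1; 6 bumps 7 from row 2; 7 starts row 3. P = [[3, 4], [6], [7]], Q = [[1, 2], [3], [4]].
Insert 5: appended to row 1. P = [[3, 4, 5], [6], [7]], Q = [[1, 2, 5], [3], [4]].
Insert 1: 1 bumps 3 from row 1; 3 bumps 6 from row 2; 6 bumps 7 from row 3; 7 starts row 4. P = [[1, 4, 5], [3], [6], [7]], Q = [[1, 2, 5], [3], [4], [6]].
Insert 2: 2 bumps 4 from row 1; 4 appends to row 2. P = [[1, 2, 5], [3, 4], [6], [7]], Q = [[1, 2, 5], [3, 7], [4], [6]].

So P = [[1, 2, 5], [3, 4], [6], [7]], Q = [[1, 2, 5], [3, 7], [4], [6]].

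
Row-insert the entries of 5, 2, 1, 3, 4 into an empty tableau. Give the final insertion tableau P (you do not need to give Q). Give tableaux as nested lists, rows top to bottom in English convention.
After inserting 5: P = [[5]].
After inserting 2: P = [[2], [5]].
After inserting 1: P = [[1], [2], [5]].
After inserting 3: P = [[1, 3], [2], [5]].
After inserting 4: P = [[1, 3, 4], [2], [5]].

So P = [[1, 3, 4], [2], [5]].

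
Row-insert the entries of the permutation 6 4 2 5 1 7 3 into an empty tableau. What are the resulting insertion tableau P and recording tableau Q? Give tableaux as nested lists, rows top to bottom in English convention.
P = [[1, 3, 7], [2, 5], [4], [6]], Q = [[1, 4, 6], [2, 7], [3], [5]]

Insert each entry of the permutation into P by Schensted row insertion, recording in Q the position of each new cell.

Insert 6: appended to row 1. P = [[6]].
Insert 4: 4 bumps 6 from row 1; 6 starts row 2. P = [[4], [6]].
Insert 2: 2 bumps 4 from row 1; 4 bumps 6 from row 2; 6 starts row 3. P = [[2], [4], [6]].
Insert 5: appended to row 1. P = [[2, 5], [4], [6]].
Insert 1: 1 bumps 2 from row 1; 2 bumps 4 from row 2; 4 bumps 6 from row 3; 6 starts row 4. P = [[1, 5], [2], [4], [6]].
Insert 7: appended to row 1. P = [[1, 5, 7], [2], [4], [6]].
Insert 3: 3 bumps 5 from row 1; 5 appends to row 2. P = [[1, 3, 7], [2, 5], [4], [6]].

So P = [[1, 3, 7], [2, 5], [4], [6]], Q = [[1, 4, 6], [2, 7], [3], [5]].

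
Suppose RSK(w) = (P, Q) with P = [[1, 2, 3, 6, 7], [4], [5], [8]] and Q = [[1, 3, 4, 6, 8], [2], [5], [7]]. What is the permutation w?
8 1 2 5 4 6 3 7

Reverse RSK: for i = n, n-1, ..., 1, locate i in Q, remove the corresponding corner cell from P, and reverse-bump its entry up through P; the value ejected from row 1 is w(i).

So w = 8 1 2 5 4 6 3 7.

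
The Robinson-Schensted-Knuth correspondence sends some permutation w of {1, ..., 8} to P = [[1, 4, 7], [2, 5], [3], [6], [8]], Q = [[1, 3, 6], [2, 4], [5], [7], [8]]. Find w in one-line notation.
3 2 8 6 5 7 4 1

Reverse the RSK construction: for i from n down to 1, find the cell of Q containing i, remove the entry at that cell from P, and reverse-bump it up through P; the value ejected from row 1 is w(i).

Step i=8: Q has 8 at row 5, column 1; remove 8 from row 5 of P and reverse-bump: 8 enters row 4 and ejects 6; 6 enters row 3 and ejects 3; 3 enters row 2 and ejects 2; 2 enters row 1 and ejects 1. So w(8) = 1. P is now [[2, 4, 7], [3, 5], [6], [8]].
Step i=7: Q has 7 at row 4, column 1; remove 8 from row 4 of P and reverse-bump: 8 enters row 3 and ejects 6; 6 enters row 2 and ejects 5; 5 enters row 1 and ejects 4. So w(7) = 4. P is now [[2, 5, 7], [3, 6], [8]].
Step i=6: Q has 6 at row 1, column 3; remove that cell from P, ejecting 7. So w(6) = 7. P is now [[2, 5], [3, 6], [8]].
Step i=5: Q has 5 at row 3, column 1; remove 8 from row 3 of P and reverse-bump: 8 enters row 2 and ejects 6; 6 enters row 1 and ejects 5. So w(5) = 5. P is now [[2, 6], [3, 8]].
Step i=4: Q has 4 at row 2, column 2; remove 8 from row 2 of P and reverse-bump: 8 enters row 1 and ejects 6. So w(4) = 6. P is now [[2, 8], [3]].
Step i=3: Q has 3 at row 1, column 2; remove that cell from P, ejecting 8. So w(3) = 8. P is now [[2], [3]].
Step i=2: Q has 2 at row 2, column 1; remove 3 from row 2 of P and reverse-bump: 3 enters row 1 and ejects 2. So w(2) = 2. P is now [[3]].
Step i=1: Q has 1 at row 1, column 1; remove that cell from P, ejecting 3. So w(1) = 3. P is now [].

So w = 3 2 8 6 5 7 4 1.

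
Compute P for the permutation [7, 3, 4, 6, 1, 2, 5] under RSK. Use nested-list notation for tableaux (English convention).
Insert 7: appended to row 1. P = [[7]].
Insert 3: 3 bumps 7 from row 1; 7 starts row 2. P = [[3], [7]].
Insert 4: appended to row 1. P = [[3, 4], [7]].
Insert 6: appended to row 1. P = [[3, 4, 6], [7]].
Insert 1: 1 bumps 3 from row 1; 3 bumps 7 from row 2; 7 starts row 3. P = [[1, 4, 6], [3], [7]].
Insert 2: 2 bumps 4 from row 1; 4 appends to row 2. P = [[1, 2, 6], [3, 4], [7]].
Insert 5: 5 bumps 6 from row 1; 6 appends to row 2. P = [[1, 2, 5], [3, 4, 6], [7]].

So P = [[1, 2, 5], [3, 4, 6], [7]].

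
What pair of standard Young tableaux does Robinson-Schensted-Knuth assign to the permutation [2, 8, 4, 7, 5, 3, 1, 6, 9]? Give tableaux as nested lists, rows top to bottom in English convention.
P = [[1, 3, 5, 6, 9], [2], [4], [7], [8]], Q = [[1, 2, 4, 8, 9], [3], [5], [6], [7]]

Insert each entry of the permutation into P by Schensted row insertion, recording in Q the position of each new cell.

Insert 2: appended to row 1. P = [[2]].
Insert 8: appended to row 1. P = [[2, 8]].
Insert 4: 4 bumps 8 from row 1; 8 starts row 2. P = [[2, 4], [8]].
Insert 7: appended to row 1. P = [[2, 4, 7], [8]].
Insert 5: 5 bumps 7 from row 1; 7 bumps 8 from row 2; 8 starts row 3. P = [[2, 4, 5], [7], [8]].
Insert 3: 3 bumps 4 from row 1; 4 bumps 7 from row 2; 7 bumps 8 from row 3; 8 starts row 4. P = [[2, 3, 5], [4], [7], [8]].
Insert 1: 1 bumps 2 from row 1; 2 bumps 4 from row 2; 4 bumps 7 from row 3; 7 bumps 8 from row 4; 8 starts row 5. P = [[1, 3, 5], [2], [4], [7], [8]].
Insert 6: appended to row 1. P = [[1, 3, 5, 6], [2], [4], [7], [8]].
Insert 9: appended to row 1. P = [[1, 3, 5, 6, 9], [2], [4], [7], [8]].

So P = [[1, 3, 5, 6, 9], [2], [4], [7], [8]], Q = [[1, 2, 4, 8, 9], [3], [5], [6], [7]].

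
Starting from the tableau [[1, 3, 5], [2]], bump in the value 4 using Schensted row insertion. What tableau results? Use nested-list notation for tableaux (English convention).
[[1, 3, 4], [2, 5]]

In row 1, 4 replaces 5 (the leftmost entry greater than 4); 5 is bumped to row 2. 5 is appended to row 2. The new tableau is [[1, 3, 4], [2, 5]].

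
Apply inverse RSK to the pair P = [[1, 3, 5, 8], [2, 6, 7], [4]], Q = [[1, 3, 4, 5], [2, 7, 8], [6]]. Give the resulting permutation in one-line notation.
Reverse RSK: for i = n, n-1, ..., 1, locate i in Q, remove the corresponding corner cell from P, and reverse-bump its entry up through P; the value ejected from row 1 is w(i).

So w = 4 2 6 7 8 1 3 5.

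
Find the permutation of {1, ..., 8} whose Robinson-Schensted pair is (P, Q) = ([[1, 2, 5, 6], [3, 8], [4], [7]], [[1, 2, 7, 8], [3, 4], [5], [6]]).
7 8 1 4 3 2 5 6

Reverse the RSK construction: for i from n down to 1, find the cell of Q containing i, remove the entry at that cell from P, and reverse-bump it up through P; the value ejected from row 1 is w(i).

Step i=8: Q has 8 at row 1, column 4; remove that cell from P, ejecting 6. So w(8) = 6. P is now [[1, 2, 5], [3, 8], [4], [7]].
Step i=7: Q has 7 at row 1, column 3; remove that cell from P, ejecting 5. So w(7) = 5. P is now [[1, 2], [3, 8], [4], [7]].
Step i=6: Q has 6 at row 4, column 1; remove 7 from row 4 of P and reverse-bump: 7 enters row 3 and ejects 4; 4 enters row 2 and ejects 3; 3 enters row 1 and ejects 2. So w(6) = 2. P is now [[1, 3], [4, 8], [7]].
Step i=5: Q has 5 at row 3, column 1; remove 7 from row 3 of P and reverse-bump: 7 enters row 2 and ejects 4; 4 enters row 1 and ejects 3. So w(5) = 3. P is now [[1, 4], [7, 8]].
Step i=4: Q has 4 at row 2, column 2; remove 8 from row 2 of P and reverse-bump: 8 enters row 1 and ejects 4. So w(4) = 4. P is now [[1, 8], [7]].
Step i=3: Q has 3 at row 2, column 1; remove 7 from row 2 of P and reverse-bump: 7 enters row 1 and ejects 1. So w(3) = 1. P is now [[7, 8]].
Step i=2: Q has 2 at row 1, column 2; remove that cell from P, ejecting 8. So w(2) = 8. P is now [[7]].
Step i=1: Q has 1 at row 1, column 1; remove that cell from P, ejecting 7. So w(1) = 7. P is now [].

So w = 7 8 1 4 3 2 5 6.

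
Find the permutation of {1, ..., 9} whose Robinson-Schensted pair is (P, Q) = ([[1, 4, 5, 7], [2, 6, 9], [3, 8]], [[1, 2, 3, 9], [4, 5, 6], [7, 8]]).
Reverse the RSK construction: for i from n down to 1, find the cell of Q containing i, remove the entry at that cell from P, and reverse-bump it up through P; the value ejected from row 1 is w(i).

Step i=9: Q has 9 at row 1, column 4; remove that cell from P, ejecting 7. So w(9) = 7. P is now [[1, 4, 5], [2, 6, 9], [3, 8]].
Step i=8: Q has 8 at row 3, column 2; remove 8 from row 3 of P and reverse-bump: 8 enters row 2 and ejects 6; 6 enters row 1 and ejects 5. So w(8) = 5. P is now [[1, 4, 6], [2, 8, 9], [3]].
Step i=7: Q has 7 at row 3, column 1; remove 3 from row 3 of P and reverse-bump: 3 enters row 2 and ejects 2; 2 enters row 1 and ejects 1. So w(7) = 1. P is now [[2, 4, 6], [3, 8, 9]].
Step i=6: Q has 6 at row 2, column 3; remove 9 from row 2 of P and reverse-bump: 9 enters row 1 and ejects 6. So w(6) = 6. P is now [[2, 4, 9], [3, 8]].
Step i=5: Q has 5 at row 2, column 2; remove 8 from row 2 of P and reverse-bump: 8 enters row 1 and ejects 4. So w(5) = 4. P is now [[2, 8, 9], [3]].
Step i=4: Q has 4 at row 2, column 1; remove 3 from row 2 of P and reverse-bump: 3 enters row 1 and ejects 2. So w(4) = 2. P is now [[3, 8, 9]].
Step i=3: Q has 3 at row 1, column 3; remove that cell from P, ejecting 9. So w(3) = 9. P is now [[3, 8]].
Step i=2: Q has 2 at row 1, column 2; remove that cell from P, ejecting 8. So w(2) = 8. P is now [[3]].
Step i=1: Q has 1 at row 1, column 1; remove that cell from P, ejecting 3. So w(1) = 3. P is now [].

So w = 3 8 9 2 4 6 1 5 7.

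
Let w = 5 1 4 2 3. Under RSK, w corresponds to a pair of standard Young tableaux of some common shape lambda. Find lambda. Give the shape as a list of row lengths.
[3, 1, 1]

Row-insert each entry into an empty tableau.

After inserting 5: P = [[5]].
After inserting 1: P = [[1], [5]].
After inserting 4: P = [[1, 4], [5]].
After inserting 2: P = [[1, 2], [4], [5]].
After inserting 3: P = [[1, 2, 3], [4], [5]].

The final insertion tableau P = [[1, 2, 3], [4], [5]] has shape [3, 1, 1].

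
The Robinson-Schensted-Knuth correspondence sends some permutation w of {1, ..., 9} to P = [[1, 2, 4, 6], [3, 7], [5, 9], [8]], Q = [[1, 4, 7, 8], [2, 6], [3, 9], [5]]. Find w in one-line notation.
8 5 3 9 1 2 4 7 6

Reverse the RSK construction: for i from n down to 1, find the cell of Q containing i, remove the entry at that cell from P, and reverse-bump it up through P; the value ejected from row 1 is w(i).

Step i=9: Q has 9 at row 3, column 2; remove 9 from row 3 of P and reverse-bump: 9 enters row 2 and ejects 7; 7 enters row 1 and ejects 6. So w(9) = 6. P is now [[1, 2, 4, 7], [3, 9], [5], [8]].
Step i=8: Q has 8 at row 1, column 4; remove that cell from P, ejecting 7. So w(8) = 7. P is now [[1, 2, 4], [3, 9], [5], [8]].
Step i=7: Q has 7 at row 1, column 3; remove that cell from P, ejecting 4. So w(7) = 4. P is now [[1, 2], [3, 9], [5], [8]].
Step i=6: Q has 6 at row 2, column 2; remove 9 from row 2 of P and reverse-bump: 9 enters row 1 and ejects 2. So w(6) = 2. P is now [[1, 9], [3], [5], [8]].
Step i=5: Q has 5 at row 4, column 1; remove 8 from row 4 of P and reverse-bump: 8 enters row 3 and ejects 5; 5 enters row 2 and ejects 3; 3 enters row 1 and ejects 1. So w(5) = 1. P is now [[3, 9], [5], [8]].
Step i=4: Q has 4 at row 1, column 2; remove that cell from P, ejecting 9. So w(4) = 9. P is now [[3], [5], [8]].
Step i=3: Q has 3 at row 3, column 1; remove 8 from row 3 of P and reverse-bump: 8 enters row 2 and ejects 5; 5 enters row 1 and ejects 3. So w(3) = 3. P is now [[5], [8]].
Step i=2: Q has 2 at row 2, column 1; remove 8 from row 2 of P and reverse-bump: 8 enters row 1 and ejects 5. So w(2) = 5. P is now [[8]].
Step i=1: Q has 1 at row 1, column 1; remove that cell from P, ejecting 8. So w(1) = 8. P is now [].

So w = 8 5 3 9 1 2 4 7 6.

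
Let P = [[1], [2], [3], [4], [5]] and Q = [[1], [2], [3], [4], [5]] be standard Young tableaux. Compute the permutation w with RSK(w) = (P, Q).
Reverse RSK: for i = n, n-1, ..., 1, locate i in Q, remove the corresponding corner cell from P, and reverse-bump its entry up through P; the value ejected from row 1 is w(i).

So w = 5 4 3 2 1.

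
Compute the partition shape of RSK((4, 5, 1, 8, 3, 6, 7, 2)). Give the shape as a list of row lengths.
[4, 3, 1]

RSK row insertion gives P = [[1, 2, 6, 7], [3, 5, 8], [4]], which has shape [4, 3, 1].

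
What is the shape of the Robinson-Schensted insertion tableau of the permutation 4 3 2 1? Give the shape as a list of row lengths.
Row-insert each entry into an empty tableau.

After inserting 4: P = [[4]].
After inserting 3: P = [[3], [4]].
After inserting 2: P = [[2], [3], [4]].
After inserting 1: P = [[1], [2], [3], [4]].

The final insertion tableau P = [[1], [2], [3], [4]] has shape [1, 1, 1, 1].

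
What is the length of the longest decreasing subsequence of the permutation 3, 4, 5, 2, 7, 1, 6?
3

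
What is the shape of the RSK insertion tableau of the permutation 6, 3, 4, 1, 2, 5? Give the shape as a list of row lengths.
[3, 2, 1]

RSK row insertion gives P = [[1, 2, 5], [3, 4], [6]], which has shape [3, 2, 1].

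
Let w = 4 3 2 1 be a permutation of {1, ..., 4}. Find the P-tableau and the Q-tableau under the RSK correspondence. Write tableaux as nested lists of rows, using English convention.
P = [[1], [2], [3], [4]], Q = [[1], [2], [3], [4]]

Insert each entry of the permutation into P by Schensted row insertion, recording in Q the position of each new cell.

Insert 4: appended to row 1. P = [[4]].
Insert 3: 3 bumps 4 from row 1; 4 starts row 2. P = [[3], [4]].
Insert 2: 2 bumps 3 from row 1; 3 bumps 4 from row 2; 4 starts row 3. P = [[2], [3], [4]].
Insert 1: 1 bumps 2 from row 1; 2 bumps 3 from row 2; 3 bumps 4 from row 3; 4 starts row 4. P = [[1], [2], [3], [4]].

So P = [[1], [2], [3], [4]], Q = [[1], [2], [3], [4]].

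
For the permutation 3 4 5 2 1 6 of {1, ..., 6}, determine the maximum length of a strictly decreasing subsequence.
3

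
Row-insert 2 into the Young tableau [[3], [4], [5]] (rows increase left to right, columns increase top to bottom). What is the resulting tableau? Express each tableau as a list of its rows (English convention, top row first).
[[2], [3], [4], [5]]

In row 1, 2 replaces 3 (the leftmost entry greater than 2); 3 is bumped to row 2. In row 2, 3 replaces 4 (the leftmost entry greater than 3); 4 is bumped to row 3. In row 3, 4 replaces 5 (the leftmost entry greater than 4); 5 is bumped to row 4. 5 starts a new row 4. The new tableau is [[2], [3], [4], [5]].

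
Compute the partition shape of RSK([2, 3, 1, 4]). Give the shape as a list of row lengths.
[3, 1]

Row-insert each entry into an empty tableau.

After inserting 2: P = [[2]].
After inserting 3: P = [[2, 3]].
After inserting 1: P = [[1, 3], [2]].
After inserting 4: P = [[1, 3, 4], [2]].

The final insertion tableau P = [[1, 3, 4], [2]] has shape [3, 1].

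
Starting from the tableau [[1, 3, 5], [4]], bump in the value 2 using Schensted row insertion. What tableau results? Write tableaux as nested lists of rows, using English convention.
In row 1, 2 replaces 3 (the leftmost entry greater than 2); 3 is bumped to row 2. In row 2, 3 replaces 4 (the leftmost entry greater than 3); 4 is bumped to row 3. 4 starts a new row 3. The new tableau is [[1, 2, 5], [3], [4]].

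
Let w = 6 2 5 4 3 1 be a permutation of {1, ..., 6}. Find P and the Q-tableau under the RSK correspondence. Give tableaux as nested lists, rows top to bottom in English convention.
Insert each entry of the permutation into P by Schensted row insertion, recording in Q the position of each new cell.

Insert 6: appended to row 1. P = [[6]], Q = [[1]].
Insert 2: 2 bumps 6 from row 1; 6 starts row 2. P = [[2], [6]], Q = [[1], [2]].
Insert 5: appended to row 1. P = [[2, 5], [6]], Q = [[1, 3], [2]].
Insert 4: 4 bumps 5 from row 1; 5 bumps 6 from row 2; 6 starts row 3. P = [[2, 4], [5], [6]], Q = [[1, 3], [2], [4]].
Insert 3: 3 bumps 4 from row 1; 4 bumps 5 from row 2; 5 bumps 6 from row 3; 6 starts row 4. P = [[2, 3], [4], [5], [6]], Q = [[1, 3], [2], [4], [5]].
Insert 1: 1 bumps 2 from row 1; 2 bumps 4 from row 2; 4 bumps 5 from row 3; 5 bumps 6 from row 4; 6 starts row 5. P = [[1, 3], [2], [4], [5], [6]], Q = [[1, 3], [2], [4], [5], [6]].

So P = [[1, 3], [2], [4], [5], [6]], Q = [[1, 3], [2], [4], [5], [6]].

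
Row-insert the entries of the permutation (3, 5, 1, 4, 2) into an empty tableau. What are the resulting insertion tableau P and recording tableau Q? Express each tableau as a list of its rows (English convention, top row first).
P = [[1, 2], [3, 4], [5]], Q = [[1, 2], [3, 4], [5]]

Insert each entry of the permutation into P by Schensted row insertion, recording in Q the position of each new cell.

Insert 3: appended to row 1. P = [[3]], Q = [[1]].
Insert 5: appended to row 1. P = [[3, 5]], Q = [[1, 2]].
Insert 1: 1 bumps 3 from row 1; 3 starts row 2. P = [[1, 5], [3]], Q = [[1, 2], [3]].
Insert 4: 4 bumps 5 from row 1; 5 appends to row 2. P = [[1, 4], [3, 5]], Q = [[1, 2], [3, 4]].
Insert 2: 2 bumps 4 from row 1; 4 bumps 5 from row 2; 5 starts row 3. P = [[1, 2], [3, 4], [5]], Q = [[1, 2], [3, 4], [5]].

So P = [[1, 2], [3, 4], [5]], Q = [[1, 2], [3, 4], [5]].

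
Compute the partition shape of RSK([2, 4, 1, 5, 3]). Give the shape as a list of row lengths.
[3, 2]

RSK row insertion gives P = [[1, 3, 5], [2, 4]], which has shape [3, 2].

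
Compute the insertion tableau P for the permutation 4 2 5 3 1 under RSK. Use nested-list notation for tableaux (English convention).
P = [[1, 3], [2, 5], [4]]

After inserting 4: P = [[4]].
After inserting 2: P = [[2], [4]].
After inserting 5: P = [[2, 5], [4]].
After inserting 3: P = [[2, 3], [4, 5]].
After inserting 1: P = [[1, 3], [2, 5], [4]].

So P = [[1, 3], [2, 5], [4]].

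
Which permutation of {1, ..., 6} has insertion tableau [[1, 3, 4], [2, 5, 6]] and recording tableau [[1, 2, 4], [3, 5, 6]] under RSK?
2 5 1 6 3 4

Reverse the RSK construction: for i from n down to 1, find the cell of Q containing i, remove the entry at that cell from P, and reverse-bump it up through P; the value ejected from row 1 is w(i).

Step i=6: Q has 6 at row 2, column 3; remove 6 from row 2 of P and reverse-bump: 6 enters row 1 and ejects 4. So w(6) = 4. P is now [[1, 3, 6], [2, 5]].
Step i=5: Q has 5 at row 2, column 2; remove 5 from row 2 of P and reverse-bump: 5 enters row 1 and ejects 3. So w(5) = 3. P is now [[1, 5, 6], [2]].
Step i=4: Q has 4 at row 1, column 3; remove that cell from P, ejecting 6. So w(4) = 6. P is now [[1, 5], [2]].
Step i=3: Q has 3 at row 2, column 1; remove 2 from row 2 of P and reverse-bump: 2 enters row 1 and ejects 1. So w(3) = 1. P is now [[2, 5]].
Step i=2: Q has 2 at row 1, column 2; remove that cell from P, ejecting 5. So w(2) = 5. P is now [[2]].
Step i=1: Q has 1 at row 1, column 1; remove that cell from P, ejecting 2. So w(1) = 2. P is now [].

So w = 2 5 1 6 3 4.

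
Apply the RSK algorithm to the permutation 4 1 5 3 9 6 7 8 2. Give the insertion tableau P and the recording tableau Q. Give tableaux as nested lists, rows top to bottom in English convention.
P = [[1, 2, 6, 7, 8], [3, 5, 9], [4]], Q = [[1, 3, 5, 7, 8], [2, 4, 6], [9]]

Insert each entry of the permutation into P by Schensted row insertion, recording in Q the position of each new cell.

Insert 4: appended to row 1. P = [[4]].
Insert 1: 1 bumps 4 from row 1; 4 starts row 2. P = [[1], [4]].
Insert 5: appended to row 1. P = [[1, 5], [4]].
Insert 3: 3 bumps 5 from row 1; 5 appends to row 2. P = [[1, 3], [4, 5]].
Insert 9: appended to row 1. P = [[1, 3, 9], [4, 5]].
Insert 6: 6 bumps 9 from row 1; 9 appends to row 2. P = [[1, 3, 6], [4, 5, 9]].
Insert 7: appended to row 1. P = [[1, 3, 6, 7], [4, 5, 9]].
Insert 8: appended to row 1. P = [[1, 3, 6, 7, 8], [4, 5, 9]].
Insert 2: 2 bumps 3 from row 1; 3 bumps 4 from row 2; 4 starts row 3. P = [[1, 2, 6, 7, 8], [3, 5, 9], [4]].

So P = [[1, 2, 6, 7, 8], [3, 5, 9], [4]], Q = [[1, 3, 5, 7, 8], [2, 4, 6], [9]].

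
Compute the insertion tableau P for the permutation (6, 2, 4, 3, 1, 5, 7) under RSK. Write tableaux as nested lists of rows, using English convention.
P = [[1, 3, 5, 7], [2], [4], [6]]

Insert 6: appended to row 1. P = [[6]].
Insert 2: 2 bumps 6 from row 1; 6 starts row 2. P = [[2], [6]].
Insert 4: appended to row 1. P = [[2, 4], [6]].
Insert 3: 3 bumps 4 from row 1; 4 bumps 6 from row 2; 6 starts row 3. P = [[2, 3], [4], [6]].
Insert 1: 1 bumps 2 from row 1; 2 bumps 4 from row 2; 4 bumps 6 from row 3; 6 starts row 4. P = [[1, 3], [2], [4], [6]].
Insert 5: appended to row 1. P = [[1, 3, 5], [2], [4], [6]].
Insert 7: appended to row 1. P = [[1, 3, 5, 7], [2], [4], [6]].

So P = [[1, 3, 5, 7], [2], [4], [6]].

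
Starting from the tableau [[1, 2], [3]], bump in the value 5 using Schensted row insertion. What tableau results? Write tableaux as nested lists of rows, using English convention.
5 is larger than every entry of row 1, so it is appended to row 1. The new tableau is [[1, 2, 5], [3]].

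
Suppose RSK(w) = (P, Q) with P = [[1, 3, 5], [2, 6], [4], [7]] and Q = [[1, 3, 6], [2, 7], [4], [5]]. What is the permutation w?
Reverse the RSK construction: for i from n down to 1, find the cell of Q containing i, remove the entry at that cell from P, and reverse-bump it up through P; the value ejected from row 1 is w(i).

Step i=7: Q has 7 at row 2, column 2; remove 6 from row 2 of P and reverse-bump: 6 enters row 1 and ejects 5. So w(7) = 5. P is now [[1, 3, 6], [2], [4], [7]].
Step i=6: Q has 6 at row 1, column 3; remove that cell from P, ejecting 6. So w(6) = 6. P is now [[1, 3], [2], [4], [7]].
Step i=5: Q has 5 at row 4, column 1; remove 7 from row 4 of P and reverse-bump: 7 enters row 3 and ejects 4; 4 enters row 2 and ejects 2; 2 enters row 1 and ejects 1. So w(5) = 1. P is now [[2, 3], [4], [7]].
Step i=4: Q has 4 at row 3, column 1; remove 7 from row 3 of P and reverse-bump: 7 enters row 2 and ejects 4; 4 enters row 1 and ejects 3. So w(4) = 3. P is now [[2, 4], [7]].
Step i=3: Q has 3 at row 1, column 2; remove that cell from P, ejecting 4. So w(3) = 4. P is now [[2], [7]].
Step i=2: Q has 2 at row 2, column 1; remove 7 from row 2 of P and reverse-bump: 7 enters row 1 and ejects 2. So w(2) = 2. P is now [[7]].
Step i=1: Q has 1 at row 1, column 1; remove that cell from P, ejecting 7. So w(1) = 7. P is now [].

So w = 7 2 4 3 1 6 5.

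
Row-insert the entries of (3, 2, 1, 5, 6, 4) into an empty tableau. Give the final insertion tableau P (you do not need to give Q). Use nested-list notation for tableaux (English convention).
After inserting 3: P = [[3]].
After inserting 2: P = [[2], [3]].
After inserting 1: P = [[1], [2], [3]].
After inserting 5: P = [[1, 5], [2], [3]].
After inserting 6: P = [[1, 5, 6], [2], [3]].
After inserting 4: P = [[1, 4, 6], [2, 5], [3]].

So P = [[1, 4, 6], [2, 5], [3]].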